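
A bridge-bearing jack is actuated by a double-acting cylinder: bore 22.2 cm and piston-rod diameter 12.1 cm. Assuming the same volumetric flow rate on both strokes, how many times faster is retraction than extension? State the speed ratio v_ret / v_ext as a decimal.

Cap-side area A_cap = π/4 × (22.2 cm)² = 387.1 cm^2
Rod-side annular area A_ann = π/4 × (22.2² − 12.1²) = 272.1 cm^2
For equal Q, v ∝ 1/A, so v_ret/v_ext = A_cap/A_ann.

v_ret/v_ext ≈ 1.42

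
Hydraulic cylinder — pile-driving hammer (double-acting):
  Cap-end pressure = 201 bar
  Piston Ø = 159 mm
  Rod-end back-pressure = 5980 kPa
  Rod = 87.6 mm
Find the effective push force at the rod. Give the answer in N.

Cap-side area A_cap = π/4 × (159 mm)² = 19860 mm^2
Rod-side annular area A_ann = π/4 × (159² − 87.6²) = 13830 mm^2
Net thrust = P_cap·A_cap − P_rod·A_ann = 3.991e5 N − 82700 N

F ≈ 3.16e5 N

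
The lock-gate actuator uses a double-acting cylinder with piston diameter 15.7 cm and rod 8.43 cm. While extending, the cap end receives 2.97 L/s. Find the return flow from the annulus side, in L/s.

Cap-side area A_cap = π/4 × (15.7 cm)² = 193.6 cm^2
Rod-side annular area A_ann = π/4 × (15.7² − 8.43²) = 137.8 cm^2
Piston speed v = Q_in/A_cap; rod-end outflow Q_out = v × A_ann = Q_in × A_ann/A_cap.

Q_out ≈ 2.11 L/s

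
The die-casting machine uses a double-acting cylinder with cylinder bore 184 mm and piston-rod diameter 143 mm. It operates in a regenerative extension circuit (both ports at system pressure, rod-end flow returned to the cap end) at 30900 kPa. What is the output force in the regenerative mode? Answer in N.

With equal pressure on both faces, forces on the annular region cancel; the net push is pressure × rod cross-section.
Rod cross-section A_rod = π/4 × (143 mm)² = 16060 mm^2
F = P × A_rod

F ≈ 4.96e5 N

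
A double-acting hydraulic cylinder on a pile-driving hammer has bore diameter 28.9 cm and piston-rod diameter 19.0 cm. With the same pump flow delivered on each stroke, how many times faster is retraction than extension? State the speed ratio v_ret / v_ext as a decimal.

v_ret/v_ext ≈ 1.76

Cap-side area A_cap = π/4 × (28.9 cm)² = 656.0 cm^2
Rod-side annular area A_ann = π/4 × (28.9² − 19.0²) = 372.4 cm^2
For equal Q, v ∝ 1/A, so v_ret/v_ext = A_cap/A_ann.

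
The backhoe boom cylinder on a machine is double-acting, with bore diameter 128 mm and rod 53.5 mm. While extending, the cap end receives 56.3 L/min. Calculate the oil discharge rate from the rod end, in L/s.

Q_out ≈ 0.774 L/s

Cap-side area A_cap = π/4 × (128 mm)² = 12870 mm^2
Rod-side annular area A_ann = π/4 × (128² − 53.5²) = 10620 mm^2
Piston speed v = Q_in/A_cap; rod-end outflow Q_out = v × A_ann = Q_in × A_ann/A_cap.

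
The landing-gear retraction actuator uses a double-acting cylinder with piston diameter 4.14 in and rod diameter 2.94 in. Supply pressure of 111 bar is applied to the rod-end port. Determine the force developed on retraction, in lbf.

F ≈ 10700 lbf

Rod-side annular area A_ann = π/4 × (4.14² − 2.94²) = 6.673 in^2
On retraction the pressure acts on the annular area (bore minus rod).
F = P × A_ann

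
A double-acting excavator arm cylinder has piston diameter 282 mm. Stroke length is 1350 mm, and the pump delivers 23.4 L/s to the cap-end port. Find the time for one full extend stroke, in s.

Cap-side area A_cap = π/4 × (282 mm)² = 62460 mm^2
Swept volume V = A × L; t = V / Q = A·L / Q

t ≈ 3.60 s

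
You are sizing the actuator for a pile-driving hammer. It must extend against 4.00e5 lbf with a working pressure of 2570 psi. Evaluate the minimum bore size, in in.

Extension force acts on the full piston face: F = P × (π/4)D².
D = √(4F / (πP)) = √(4 × 4.00e5 lbf / (π × 2570 psi))

D ≈ 14.1 in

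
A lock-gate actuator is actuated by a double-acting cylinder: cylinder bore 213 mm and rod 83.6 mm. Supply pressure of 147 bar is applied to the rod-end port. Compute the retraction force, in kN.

F ≈ 443 kN

Rod-side annular area A_ann = π/4 × (213² − 83.6²) = 30140 mm^2
On retraction the pressure acts on the annular area (bore minus rod).
F = P × A_ann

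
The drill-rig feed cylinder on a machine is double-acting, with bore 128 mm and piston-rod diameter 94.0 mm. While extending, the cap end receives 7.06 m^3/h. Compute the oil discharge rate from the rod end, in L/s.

Cap-side area A_cap = π/4 × (128 mm)² = 12870 mm^2
Rod-side annular area A_ann = π/4 × (128² − 94.0²) = 5928 mm^2
Piston speed v = Q_in/A_cap; rod-end outflow Q_out = v × A_ann = Q_in × A_ann/A_cap.

Q_out ≈ 0.903 L/s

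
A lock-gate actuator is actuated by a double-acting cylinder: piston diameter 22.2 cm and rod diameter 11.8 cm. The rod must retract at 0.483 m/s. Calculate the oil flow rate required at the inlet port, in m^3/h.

Rod-side annular area A_ann = π/4 × (22.2² − 11.8²) = 277.7 cm^2
Q = A × v

Q ≈ 48.3 m^3/h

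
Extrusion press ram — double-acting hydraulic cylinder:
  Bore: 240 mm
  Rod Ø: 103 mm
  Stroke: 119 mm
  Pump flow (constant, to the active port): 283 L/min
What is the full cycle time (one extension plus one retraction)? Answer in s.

t ≈ 2.07 s

Cap-side area A_cap = π/4 × (240 mm)² = 45240 mm^2
Rod-side annular area A_ann = π/4 × (240² − 103²) = 36910 mm^2
t_ext = A_cap·L/Q = 1.141 s
t_ret = A_ann·L/Q = 0.9311 s
t_cycle = t_ext + t_ret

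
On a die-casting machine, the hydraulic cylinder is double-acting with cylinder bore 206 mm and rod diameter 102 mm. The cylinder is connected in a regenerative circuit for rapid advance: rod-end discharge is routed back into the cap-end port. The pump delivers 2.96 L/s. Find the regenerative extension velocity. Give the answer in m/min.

v ≈ 21.7 m/min

In regeneration the rod-end outflow joins the pump flow into the cap end, so the net volume the pump must supply per unit advance equals the rod cross-section area.
Rod cross-section A_rod = π/4 × (102 mm)² = 8171 mm^2
v = Q_pump / A_rod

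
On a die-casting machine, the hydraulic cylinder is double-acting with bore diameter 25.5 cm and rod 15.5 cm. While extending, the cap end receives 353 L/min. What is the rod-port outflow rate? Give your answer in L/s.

Cap-side area A_cap = π/4 × (25.5 cm)² = 510.7 cm^2
Rod-side annular area A_ann = π/4 × (25.5² − 15.5²) = 322.0 cm^2
Piston speed v = Q_in/A_cap; rod-end outflow Q_out = v × A_ann = Q_in × A_ann/A_cap.

Q_out ≈ 3.71 L/s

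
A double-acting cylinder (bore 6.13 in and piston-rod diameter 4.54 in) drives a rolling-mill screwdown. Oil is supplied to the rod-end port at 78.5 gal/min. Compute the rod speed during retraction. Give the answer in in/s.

Rod-side annular area A_ann = π/4 × (6.13² − 4.54²) = 13.32 in^2
Flow into the rod-end port fills the annular volume.
v = Q / A

v ≈ 22.7 in/s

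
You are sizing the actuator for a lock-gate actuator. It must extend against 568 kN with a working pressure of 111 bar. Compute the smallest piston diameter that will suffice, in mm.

D ≈ 255 mm

Extension force acts on the full piston face: F = P × (π/4)D².
D = √(4F / (πP)) = √(4 × 568 kN / (π × 111 bar))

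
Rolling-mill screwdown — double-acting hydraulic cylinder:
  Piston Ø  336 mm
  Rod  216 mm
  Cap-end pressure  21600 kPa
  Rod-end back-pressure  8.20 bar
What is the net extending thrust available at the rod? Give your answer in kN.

F ≈ 1870 kN

Cap-side area A_cap = π/4 × (336 mm)² = 88670 mm^2
Rod-side annular area A_ann = π/4 × (336² − 216²) = 52020 mm^2
Net thrust = P_cap·A_cap − P_rod·A_ann = 1915 kN − 42.66 kN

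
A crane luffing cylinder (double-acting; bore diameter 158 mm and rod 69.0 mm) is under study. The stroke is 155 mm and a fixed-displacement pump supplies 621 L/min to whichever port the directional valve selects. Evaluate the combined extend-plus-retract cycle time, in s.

Cap-side area A_cap = π/4 × (158 mm)² = 19610 mm^2
Rod-side annular area A_ann = π/4 × (158² − 69.0²) = 15870 mm^2
t_ext = A_cap·L/Q = 0.2936 s
t_ret = A_ann·L/Q = 0.2376 s
t_cycle = t_ext + t_ret

t ≈ 0.531 s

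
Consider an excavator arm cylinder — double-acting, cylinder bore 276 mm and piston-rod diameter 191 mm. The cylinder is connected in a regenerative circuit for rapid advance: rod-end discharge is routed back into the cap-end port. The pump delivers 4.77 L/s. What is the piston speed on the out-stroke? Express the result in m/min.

v ≈ 9.99 m/min

In regeneration the rod-end outflow joins the pump flow into the cap end, so the net volume the pump must supply per unit advance equals the rod cross-section area.
Rod cross-section A_rod = π/4 × (191 mm)² = 28650 mm^2
v = Q_pump / A_rod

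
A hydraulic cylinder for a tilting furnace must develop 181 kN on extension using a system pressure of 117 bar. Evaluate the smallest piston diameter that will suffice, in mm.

Extension force acts on the full piston face: F = P × (π/4)D².
D = √(4F / (πP)) = √(4 × 181 kN / (π × 117 bar))

D ≈ 140 mm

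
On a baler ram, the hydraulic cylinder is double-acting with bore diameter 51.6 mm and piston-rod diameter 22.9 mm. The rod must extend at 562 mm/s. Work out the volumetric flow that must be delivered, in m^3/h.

Q ≈ 4.23 m^3/h

Cap-side area A_cap = π/4 × (51.6 mm)² = 2091 mm^2
Q = A × v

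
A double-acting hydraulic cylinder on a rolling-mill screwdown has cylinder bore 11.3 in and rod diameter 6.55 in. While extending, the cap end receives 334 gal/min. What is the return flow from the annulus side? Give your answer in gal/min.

Q_out ≈ 222 gal/min

Cap-side area A_cap = π/4 × (11.3 in)² = 100.3 in^2
Rod-side annular area A_ann = π/4 × (11.3² − 6.55²) = 66.59 in^2
Piston speed v = Q_in/A_cap; rod-end outflow Q_out = v × A_ann = Q_in × A_ann/A_cap.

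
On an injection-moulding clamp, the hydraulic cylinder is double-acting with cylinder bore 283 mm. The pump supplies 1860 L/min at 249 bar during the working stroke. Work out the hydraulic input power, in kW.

Hydraulic power = P × Q

W ≈ 772 kW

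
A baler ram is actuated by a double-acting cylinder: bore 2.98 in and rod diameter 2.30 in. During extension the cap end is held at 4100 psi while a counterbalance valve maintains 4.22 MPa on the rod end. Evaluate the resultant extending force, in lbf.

Cap-side area A_cap = π/4 × (2.98 in)² = 6.975 in^2
Rod-side annular area A_ann = π/4 × (2.98² − 2.30²) = 2.820 in^2
Net thrust = P_cap·A_cap − P_rod·A_ann = 28600 lbf − 1726 lbf

F ≈ 26900 lbf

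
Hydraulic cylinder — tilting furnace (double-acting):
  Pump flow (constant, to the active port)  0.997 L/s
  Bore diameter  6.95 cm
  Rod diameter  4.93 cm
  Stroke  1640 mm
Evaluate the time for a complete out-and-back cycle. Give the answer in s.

t ≈ 9.34 s

Cap-side area A_cap = π/4 × (6.95 cm)² = 37.94 cm^2
Rod-side annular area A_ann = π/4 × (6.95² − 4.93²) = 18.85 cm^2
t_ext = A_cap·L/Q = 6.240 s
t_ret = A_ann·L/Q = 3.100 s
t_cycle = t_ext + t_ret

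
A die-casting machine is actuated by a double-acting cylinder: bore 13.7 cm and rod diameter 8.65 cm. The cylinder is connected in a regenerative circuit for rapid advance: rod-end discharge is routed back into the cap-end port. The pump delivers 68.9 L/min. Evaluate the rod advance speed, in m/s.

v ≈ 0.195 m/s

In regeneration the rod-end outflow joins the pump flow into the cap end, so the net volume the pump must supply per unit advance equals the rod cross-section area.
Rod cross-section A_rod = π/4 × (8.65 cm)² = 58.77 cm^2
v = Q_pump / A_rod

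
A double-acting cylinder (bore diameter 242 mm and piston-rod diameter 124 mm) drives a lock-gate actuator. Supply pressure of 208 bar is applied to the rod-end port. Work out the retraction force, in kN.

F ≈ 706 kN

Rod-side annular area A_ann = π/4 × (242² − 124²) = 33920 mm^2
On retraction the pressure acts on the annular area (bore minus rod).
F = P × A_ann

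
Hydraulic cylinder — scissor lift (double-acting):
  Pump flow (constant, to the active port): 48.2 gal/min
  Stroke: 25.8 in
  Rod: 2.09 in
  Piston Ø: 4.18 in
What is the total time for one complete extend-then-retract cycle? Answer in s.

Cap-side area A_cap = π/4 × (4.18 in)² = 13.72 in^2
Rod-side annular area A_ann = π/4 × (4.18² − 2.09²) = 10.29 in^2
t_ext = A_cap·L/Q = 1.908 s
t_ret = A_ann·L/Q = 1.431 s
t_cycle = t_ext + t_ret

t ≈ 3.34 s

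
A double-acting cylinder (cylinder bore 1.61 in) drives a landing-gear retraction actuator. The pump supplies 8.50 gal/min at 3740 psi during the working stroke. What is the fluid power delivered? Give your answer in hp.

W ≈ 18.5 hp

Hydraulic power = P × Q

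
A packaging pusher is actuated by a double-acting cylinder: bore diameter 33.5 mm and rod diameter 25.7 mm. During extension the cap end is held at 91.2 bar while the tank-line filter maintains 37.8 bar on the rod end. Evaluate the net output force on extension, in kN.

F ≈ 6.67 kN

Cap-side area A_cap = π/4 × (33.5 mm)² = 881.4 mm^2
Rod-side annular area A_ann = π/4 × (33.5² − 25.7²) = 362.7 mm^2
Net thrust = P_cap·A_cap − P_rod·A_ann = 8.038 kN − 1.371 kN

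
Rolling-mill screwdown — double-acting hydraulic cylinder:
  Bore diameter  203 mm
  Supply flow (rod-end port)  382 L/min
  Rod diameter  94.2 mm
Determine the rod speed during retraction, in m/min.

v ≈ 15.0 m/min

Rod-side annular area A_ann = π/4 × (203² − 94.2²) = 25400 mm^2
Flow into the rod-end port fills the annular volume.
v = Q / A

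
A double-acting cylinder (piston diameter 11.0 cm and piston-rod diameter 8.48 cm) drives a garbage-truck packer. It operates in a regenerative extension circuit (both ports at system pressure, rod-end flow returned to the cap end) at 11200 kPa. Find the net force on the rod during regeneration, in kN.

F ≈ 63.3 kN

With equal pressure on both faces, forces on the annular region cancel; the net push is pressure × rod cross-section.
Rod cross-section A_rod = π/4 × (8.48 cm)² = 56.48 cm^2
F = P × A_rod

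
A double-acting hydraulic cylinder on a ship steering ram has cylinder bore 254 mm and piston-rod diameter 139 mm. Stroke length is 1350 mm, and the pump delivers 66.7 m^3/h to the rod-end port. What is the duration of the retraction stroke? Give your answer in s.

Rod-side annular area A_ann = π/4 × (254² − 139²) = 35500 mm^2
Swept volume V = A × L; t = V / Q = A·L / Q

t ≈ 2.59 s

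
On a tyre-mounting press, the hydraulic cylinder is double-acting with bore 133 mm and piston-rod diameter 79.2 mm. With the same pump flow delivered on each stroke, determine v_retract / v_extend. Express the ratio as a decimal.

v_ret/v_ext ≈ 1.55

Cap-side area A_cap = π/4 × (133 mm)² = 13890 mm^2
Rod-side annular area A_ann = π/4 × (133² − 79.2²) = 8966 mm^2
For equal Q, v ∝ 1/A, so v_ret/v_ext = A_cap/A_ann.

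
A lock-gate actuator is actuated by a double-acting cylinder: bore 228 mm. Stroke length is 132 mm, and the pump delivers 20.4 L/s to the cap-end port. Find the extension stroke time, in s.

Cap-side area A_cap = π/4 × (228 mm)² = 40830 mm^2
Swept volume V = A × L; t = V / Q = A·L / Q

t ≈ 0.264 s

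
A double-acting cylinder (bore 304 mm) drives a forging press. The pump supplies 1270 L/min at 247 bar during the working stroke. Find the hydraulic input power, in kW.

W ≈ 523 kW

Hydraulic power = P × Q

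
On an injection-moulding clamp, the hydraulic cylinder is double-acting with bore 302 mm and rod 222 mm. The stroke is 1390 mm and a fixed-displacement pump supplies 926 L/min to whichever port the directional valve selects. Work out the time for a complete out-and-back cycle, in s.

Cap-side area A_cap = π/4 × (302 mm)² = 71630 mm^2
Rod-side annular area A_ann = π/4 × (302² − 222²) = 32920 mm^2
t_ext = A_cap·L/Q = 6.451 s
t_ret = A_ann·L/Q = 2.965 s
t_cycle = t_ext + t_ret

t ≈ 9.42 s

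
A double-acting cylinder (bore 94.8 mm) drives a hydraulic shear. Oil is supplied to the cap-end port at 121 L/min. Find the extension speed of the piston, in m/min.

v ≈ 17.1 m/min

Cap-side area A_cap = π/4 × (94.8 mm)² = 7058 mm^2
v = Q / A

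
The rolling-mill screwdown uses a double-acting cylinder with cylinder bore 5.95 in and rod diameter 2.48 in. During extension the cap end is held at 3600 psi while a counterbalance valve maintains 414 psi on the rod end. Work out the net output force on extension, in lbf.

F ≈ 90600 lbf

Cap-side area A_cap = π/4 × (5.95 in)² = 27.81 in^2
Rod-side annular area A_ann = π/4 × (5.95² − 2.48²) = 22.97 in^2
Net thrust = P_cap·A_cap − P_rod·A_ann = 1.001e5 lbf − 9511 lbf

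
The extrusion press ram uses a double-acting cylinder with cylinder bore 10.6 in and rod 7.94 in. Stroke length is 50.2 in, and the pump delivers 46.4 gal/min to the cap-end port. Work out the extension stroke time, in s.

Cap-side area A_cap = π/4 × (10.6 in)² = 88.25 in^2
Swept volume V = A × L; t = V / Q = A·L / Q

t ≈ 24.8 s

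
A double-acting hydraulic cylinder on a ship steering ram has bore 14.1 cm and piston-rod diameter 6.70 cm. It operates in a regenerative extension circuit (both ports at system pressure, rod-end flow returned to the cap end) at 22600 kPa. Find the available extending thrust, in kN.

With equal pressure on both faces, forces on the annular region cancel; the net push is pressure × rod cross-section.
Rod cross-section A_rod = π/4 × (6.70 cm)² = 35.26 cm^2
F = P × A_rod

F ≈ 79.7 kN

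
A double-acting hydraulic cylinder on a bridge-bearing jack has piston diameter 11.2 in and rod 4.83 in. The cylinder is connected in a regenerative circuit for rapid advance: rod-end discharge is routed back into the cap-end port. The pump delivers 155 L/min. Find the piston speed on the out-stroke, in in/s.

In regeneration the rod-end outflow joins the pump flow into the cap end, so the net volume the pump must supply per unit advance equals the rod cross-section area.
Rod cross-section A_rod = π/4 × (4.83 in)² = 18.32 in^2
v = Q_pump / A_rod

v ≈ 8.60 in/s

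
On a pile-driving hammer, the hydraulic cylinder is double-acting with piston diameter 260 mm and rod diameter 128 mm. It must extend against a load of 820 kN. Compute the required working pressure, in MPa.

P ≈ 15.4 MPa

Cap-side area A_cap = π/4 × (260 mm)² = 53090 mm^2
P = F / A = 820 kN / A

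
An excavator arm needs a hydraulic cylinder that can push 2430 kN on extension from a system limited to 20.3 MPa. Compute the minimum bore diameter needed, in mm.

D ≈ 390 mm

Extension force acts on the full piston face: F = P × (π/4)D².
D = √(4F / (πP)) = √(4 × 2430 kN / (π × 20.3 MPa))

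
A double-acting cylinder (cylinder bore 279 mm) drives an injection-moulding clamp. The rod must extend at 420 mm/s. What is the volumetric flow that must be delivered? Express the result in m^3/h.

Q ≈ 92.4 m^3/h

Cap-side area A_cap = π/4 × (279 mm)² = 61140 mm^2
Q = A × v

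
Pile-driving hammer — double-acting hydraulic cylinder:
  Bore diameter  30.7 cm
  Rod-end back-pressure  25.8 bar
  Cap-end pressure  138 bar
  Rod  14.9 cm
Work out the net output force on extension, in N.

F ≈ 8.76e5 N

Cap-side area A_cap = π/4 × (30.7 cm)² = 740.2 cm^2
Rod-side annular area A_ann = π/4 × (30.7² − 14.9²) = 565.9 cm^2
Net thrust = P_cap·A_cap − P_rod·A_ann = 1.022e6 N − 1.460e5 N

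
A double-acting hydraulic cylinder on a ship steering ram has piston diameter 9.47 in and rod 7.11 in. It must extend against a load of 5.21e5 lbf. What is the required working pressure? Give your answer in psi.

Cap-side area A_cap = π/4 × (9.47 in)² = 70.44 in^2
P = F / A = 5.21e5 lbf / A

P ≈ 7400 psi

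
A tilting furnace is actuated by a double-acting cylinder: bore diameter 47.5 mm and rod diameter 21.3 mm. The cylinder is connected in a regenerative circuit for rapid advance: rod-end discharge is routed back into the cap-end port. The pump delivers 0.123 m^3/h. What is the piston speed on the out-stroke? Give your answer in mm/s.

v ≈ 95.9 mm/s

In regeneration the rod-end outflow joins the pump flow into the cap end, so the net volume the pump must supply per unit advance equals the rod cross-section area.
Rod cross-section A_rod = π/4 × (21.3 mm)² = 356.3 mm^2
v = Q_pump / A_rod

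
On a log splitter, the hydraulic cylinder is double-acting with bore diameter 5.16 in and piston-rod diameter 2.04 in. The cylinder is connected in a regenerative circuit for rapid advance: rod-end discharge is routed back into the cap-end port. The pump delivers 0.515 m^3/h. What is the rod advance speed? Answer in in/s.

v ≈ 2.67 in/s

In regeneration the rod-end outflow joins the pump flow into the cap end, so the net volume the pump must supply per unit advance equals the rod cross-section area.
Rod cross-section A_rod = π/4 × (2.04 in)² = 3.269 in^2
v = Q_pump / A_rod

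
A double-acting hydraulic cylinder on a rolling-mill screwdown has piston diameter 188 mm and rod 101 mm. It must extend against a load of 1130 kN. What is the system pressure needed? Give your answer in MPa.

Cap-side area A_cap = π/4 × (188 mm)² = 27760 mm^2
P = F / A = 1130 kN / A

P ≈ 40.7 MPa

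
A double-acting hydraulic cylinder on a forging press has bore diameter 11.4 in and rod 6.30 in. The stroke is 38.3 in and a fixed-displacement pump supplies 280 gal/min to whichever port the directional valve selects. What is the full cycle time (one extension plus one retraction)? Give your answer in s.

Cap-side area A_cap = π/4 × (11.4 in)² = 102.1 in^2
Rod-side annular area A_ann = π/4 × (11.4² − 6.30²) = 70.90 in^2
t_ext = A_cap·L/Q = 3.626 s
t_ret = A_ann·L/Q = 2.519 s
t_cycle = t_ext + t_ret

t ≈ 6.15 s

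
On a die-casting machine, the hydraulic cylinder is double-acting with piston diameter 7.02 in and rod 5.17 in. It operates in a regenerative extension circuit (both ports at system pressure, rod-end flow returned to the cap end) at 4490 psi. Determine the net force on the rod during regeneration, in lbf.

With equal pressure on both faces, forces on the annular region cancel; the net push is pressure × rod cross-section.
Rod cross-section A_rod = π/4 × (5.17 in)² = 20.99 in^2
F = P × A_rod

F ≈ 94300 lbf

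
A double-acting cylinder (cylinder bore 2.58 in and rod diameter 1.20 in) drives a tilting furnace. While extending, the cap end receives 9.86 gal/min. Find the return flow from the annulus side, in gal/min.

Q_out ≈ 7.73 gal/min

Cap-side area A_cap = π/4 × (2.58 in)² = 5.228 in^2
Rod-side annular area A_ann = π/4 × (2.58² − 1.20²) = 4.097 in^2
Piston speed v = Q_in/A_cap; rod-end outflow Q_out = v × A_ann = Q_in × A_ann/A_cap.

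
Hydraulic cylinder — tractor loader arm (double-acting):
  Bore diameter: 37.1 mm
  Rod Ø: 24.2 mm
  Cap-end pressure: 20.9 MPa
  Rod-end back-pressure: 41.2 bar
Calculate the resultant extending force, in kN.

Cap-side area A_cap = π/4 × (37.1 mm)² = 1081 mm^2
Rod-side annular area A_ann = π/4 × (37.1² − 24.2²) = 621.1 mm^2
Net thrust = P_cap·A_cap − P_rod·A_ann = 22.59 kN − 2.559 kN

F ≈ 20.0 kN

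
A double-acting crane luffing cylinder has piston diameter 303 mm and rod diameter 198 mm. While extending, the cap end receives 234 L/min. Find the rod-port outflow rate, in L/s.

Q_out ≈ 2.23 L/s

Cap-side area A_cap = π/4 × (303 mm)² = 72110 mm^2
Rod-side annular area A_ann = π/4 × (303² − 198²) = 41320 mm^2
Piston speed v = Q_in/A_cap; rod-end outflow Q_out = v × A_ann = Q_in × A_ann/A_cap.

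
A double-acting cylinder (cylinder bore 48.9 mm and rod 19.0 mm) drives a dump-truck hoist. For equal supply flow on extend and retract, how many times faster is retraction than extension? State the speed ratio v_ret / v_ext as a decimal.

v_ret/v_ext ≈ 1.18

Cap-side area A_cap = π/4 × (48.9 mm)² = 1878 mm^2
Rod-side annular area A_ann = π/4 × (48.9² − 19.0²) = 1595 mm^2
For equal Q, v ∝ 1/A, so v_ret/v_ext = A_cap/A_ann.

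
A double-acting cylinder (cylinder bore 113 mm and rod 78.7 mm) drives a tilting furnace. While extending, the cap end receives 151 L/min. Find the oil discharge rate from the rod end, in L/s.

Q_out ≈ 1.30 L/s

Cap-side area A_cap = π/4 × (113 mm)² = 10030 mm^2
Rod-side annular area A_ann = π/4 × (113² − 78.7²) = 5164 mm^2
Piston speed v = Q_in/A_cap; rod-end outflow Q_out = v × A_ann = Q_in × A_ann/A_cap.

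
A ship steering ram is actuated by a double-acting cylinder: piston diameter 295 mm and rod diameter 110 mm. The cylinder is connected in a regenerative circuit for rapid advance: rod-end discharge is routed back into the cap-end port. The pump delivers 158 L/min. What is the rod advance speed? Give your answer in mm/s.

v ≈ 277 mm/s

In regeneration the rod-end outflow joins the pump flow into the cap end, so the net volume the pump must supply per unit advance equals the rod cross-section area.
Rod cross-section A_rod = π/4 × (110 mm)² = 9503 mm^2
v = Q_pump / A_rod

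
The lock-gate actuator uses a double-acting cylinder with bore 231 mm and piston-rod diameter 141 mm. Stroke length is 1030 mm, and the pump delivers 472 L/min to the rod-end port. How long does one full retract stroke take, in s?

t ≈ 3.44 s

Rod-side annular area A_ann = π/4 × (231² − 141²) = 26300 mm^2
Swept volume V = A × L; t = V / Q = A·L / Q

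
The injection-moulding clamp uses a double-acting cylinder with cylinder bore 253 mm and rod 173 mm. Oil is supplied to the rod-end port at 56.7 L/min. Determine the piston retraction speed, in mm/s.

Rod-side annular area A_ann = π/4 × (253² − 173²) = 26770 mm^2
Flow into the rod-end port fills the annular volume.
v = Q / A

v ≈ 35.3 mm/s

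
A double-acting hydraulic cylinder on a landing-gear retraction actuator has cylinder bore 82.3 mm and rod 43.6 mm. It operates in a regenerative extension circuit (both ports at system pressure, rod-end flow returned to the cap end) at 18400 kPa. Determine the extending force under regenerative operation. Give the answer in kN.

F ≈ 27.5 kN

With equal pressure on both faces, forces on the annular region cancel; the net push is pressure × rod cross-section.
Rod cross-section A_rod = π/4 × (43.6 mm)² = 1493 mm^2
F = P × A_rod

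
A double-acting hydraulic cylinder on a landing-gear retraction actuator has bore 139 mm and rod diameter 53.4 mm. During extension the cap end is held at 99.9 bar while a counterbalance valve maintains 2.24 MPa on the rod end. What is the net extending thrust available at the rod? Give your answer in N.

Cap-side area A_cap = π/4 × (139 mm)² = 15170 mm^2
Rod-side annular area A_ann = π/4 × (139² − 53.4²) = 12940 mm^2
Net thrust = P_cap·A_cap − P_rod·A_ann = 1.516e5 N − 28970 N

F ≈ 1.23e5 N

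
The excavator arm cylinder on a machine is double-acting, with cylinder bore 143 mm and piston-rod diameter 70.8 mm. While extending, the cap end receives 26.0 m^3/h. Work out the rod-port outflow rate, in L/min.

Q_out ≈ 327 L/min

Cap-side area A_cap = π/4 × (143 mm)² = 16060 mm^2
Rod-side annular area A_ann = π/4 × (143² − 70.8²) = 12120 mm^2
Piston speed v = Q_in/A_cap; rod-end outflow Q_out = v × A_ann = Q_in × A_ann/A_cap.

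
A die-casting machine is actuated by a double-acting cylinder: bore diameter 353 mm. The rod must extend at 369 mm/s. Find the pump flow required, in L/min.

Q ≈ 2170 L/min

Cap-side area A_cap = π/4 × (353 mm)² = 97870 mm^2
Q = A × v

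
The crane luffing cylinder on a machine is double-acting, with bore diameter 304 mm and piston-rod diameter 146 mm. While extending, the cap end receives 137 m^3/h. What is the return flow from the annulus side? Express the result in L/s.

Cap-side area A_cap = π/4 × (304 mm)² = 72580 mm^2
Rod-side annular area A_ann = π/4 × (304² − 146²) = 55840 mm^2
Piston speed v = Q_in/A_cap; rod-end outflow Q_out = v × A_ann = Q_in × A_ann/A_cap.

Q_out ≈ 29.3 L/s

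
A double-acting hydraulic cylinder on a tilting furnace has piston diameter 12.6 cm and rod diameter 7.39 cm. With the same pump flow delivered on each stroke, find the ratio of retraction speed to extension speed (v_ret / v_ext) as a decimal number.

Cap-side area A_cap = π/4 × (12.6 cm)² = 124.7 cm^2
Rod-side annular area A_ann = π/4 × (12.6² − 7.39²) = 81.80 cm^2
For equal Q, v ∝ 1/A, so v_ret/v_ext = A_cap/A_ann.

v_ret/v_ext ≈ 1.52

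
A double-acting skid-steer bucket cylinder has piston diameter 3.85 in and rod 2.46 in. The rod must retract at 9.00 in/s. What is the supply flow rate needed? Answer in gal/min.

Rod-side annular area A_ann = π/4 × (3.85² − 2.46²) = 6.889 in^2
Q = A × v

Q ≈ 16.1 gal/min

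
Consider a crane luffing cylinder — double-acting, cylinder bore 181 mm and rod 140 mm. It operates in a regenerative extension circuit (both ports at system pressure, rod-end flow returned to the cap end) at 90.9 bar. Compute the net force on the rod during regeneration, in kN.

With equal pressure on both faces, forces on the annular region cancel; the net push is pressure × rod cross-section.
Rod cross-section A_rod = π/4 × (140 mm)² = 15390 mm^2
F = P × A_rod

F ≈ 140 kN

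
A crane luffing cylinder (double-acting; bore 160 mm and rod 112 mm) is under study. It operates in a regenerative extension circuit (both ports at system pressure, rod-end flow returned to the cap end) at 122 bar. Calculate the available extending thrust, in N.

F ≈ 1.20e5 N

With equal pressure on both faces, forces on the annular region cancel; the net push is pressure × rod cross-section.
Rod cross-section A_rod = π/4 × (112 mm)² = 9852 mm^2
F = P × A_rod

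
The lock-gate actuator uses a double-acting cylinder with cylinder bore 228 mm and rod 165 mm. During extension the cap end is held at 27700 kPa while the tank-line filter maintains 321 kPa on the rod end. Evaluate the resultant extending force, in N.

Cap-side area A_cap = π/4 × (228 mm)² = 40830 mm^2
Rod-side annular area A_ann = π/4 × (228² − 165²) = 19450 mm^2
Net thrust = P_cap·A_cap − P_rod·A_ann = 1.131e6 N − 6242 N

F ≈ 1.12e6 N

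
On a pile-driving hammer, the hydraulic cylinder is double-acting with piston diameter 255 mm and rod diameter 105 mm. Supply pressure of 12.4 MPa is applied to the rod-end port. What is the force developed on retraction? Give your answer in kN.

Rod-side annular area A_ann = π/4 × (255² − 105²) = 42410 mm^2
On retraction the pressure acts on the annular area (bore minus rod).
F = P × A_ann

F ≈ 526 kN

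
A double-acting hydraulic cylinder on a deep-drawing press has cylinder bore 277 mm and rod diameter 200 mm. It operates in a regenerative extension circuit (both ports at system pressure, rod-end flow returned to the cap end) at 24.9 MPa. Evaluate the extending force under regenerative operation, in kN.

With equal pressure on both faces, forces on the annular region cancel; the net push is pressure × rod cross-section.
Rod cross-section A_rod = π/4 × (200 mm)² = 31420 mm^2
F = P × A_rod

F ≈ 782 kN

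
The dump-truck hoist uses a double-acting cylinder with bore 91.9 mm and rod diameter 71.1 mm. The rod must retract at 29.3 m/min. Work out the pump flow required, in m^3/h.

Rod-side annular area A_ann = π/4 × (91.9² − 71.1²) = 2663 mm^2
Q = A × v

Q ≈ 4.68 m^3/h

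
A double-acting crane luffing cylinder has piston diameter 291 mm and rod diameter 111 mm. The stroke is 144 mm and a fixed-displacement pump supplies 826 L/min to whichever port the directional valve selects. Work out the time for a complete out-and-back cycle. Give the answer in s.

t ≈ 1.29 s

Cap-side area A_cap = π/4 × (291 mm)² = 66510 mm^2
Rod-side annular area A_ann = π/4 × (291² − 111²) = 56830 mm^2
t_ext = A_cap·L/Q = 0.6957 s
t_ret = A_ann·L/Q = 0.5945 s
t_cycle = t_ext + t_ret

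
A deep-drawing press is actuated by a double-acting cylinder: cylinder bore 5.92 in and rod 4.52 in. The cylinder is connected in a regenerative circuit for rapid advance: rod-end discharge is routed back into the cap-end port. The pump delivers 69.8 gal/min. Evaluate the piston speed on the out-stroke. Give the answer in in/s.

In regeneration the rod-end outflow joins the pump flow into the cap end, so the net volume the pump must supply per unit advance equals the rod cross-section area.
Rod cross-section A_rod = π/4 × (4.52 in)² = 16.05 in^2
v = Q_pump / A_rod

v ≈ 16.7 in/s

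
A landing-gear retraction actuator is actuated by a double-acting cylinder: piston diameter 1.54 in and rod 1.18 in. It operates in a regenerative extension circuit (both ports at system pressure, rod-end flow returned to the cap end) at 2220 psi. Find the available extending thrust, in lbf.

With equal pressure on both faces, forces on the annular region cancel; the net push is pressure × rod cross-section.
Rod cross-section A_rod = π/4 × (1.18 in)² = 1.094 in^2
F = P × A_rod

F ≈ 2430 lbf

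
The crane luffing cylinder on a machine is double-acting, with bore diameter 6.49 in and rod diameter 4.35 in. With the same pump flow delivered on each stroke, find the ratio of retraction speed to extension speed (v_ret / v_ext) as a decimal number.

Cap-side area A_cap = π/4 × (6.49 in)² = 33.08 in^2
Rod-side annular area A_ann = π/4 × (6.49² − 4.35²) = 18.22 in^2
For equal Q, v ∝ 1/A, so v_ret/v_ext = A_cap/A_ann.

v_ret/v_ext ≈ 1.82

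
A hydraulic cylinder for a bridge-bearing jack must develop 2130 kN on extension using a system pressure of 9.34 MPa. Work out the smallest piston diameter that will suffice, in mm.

Extension force acts on the full piston face: F = P × (π/4)D².
D = √(4F / (πP)) = √(4 × 2130 kN / (π × 9.34 MPa))

D ≈ 539 mm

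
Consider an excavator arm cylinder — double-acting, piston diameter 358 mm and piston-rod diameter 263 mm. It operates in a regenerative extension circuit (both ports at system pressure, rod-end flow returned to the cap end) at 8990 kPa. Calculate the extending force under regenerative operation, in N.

With equal pressure on both faces, forces on the annular region cancel; the net push is pressure × rod cross-section.
Rod cross-section A_rod = π/4 × (263 mm)² = 54330 mm^2
F = P × A_rod

F ≈ 4.88e5 N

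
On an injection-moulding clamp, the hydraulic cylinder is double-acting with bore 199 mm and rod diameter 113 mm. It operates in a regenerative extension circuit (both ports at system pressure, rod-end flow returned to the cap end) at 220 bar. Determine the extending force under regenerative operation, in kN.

With equal pressure on both faces, forces on the annular region cancel; the net push is pressure × rod cross-section.
Rod cross-section A_rod = π/4 × (113 mm)² = 10030 mm^2
F = P × A_rod

F ≈ 221 kN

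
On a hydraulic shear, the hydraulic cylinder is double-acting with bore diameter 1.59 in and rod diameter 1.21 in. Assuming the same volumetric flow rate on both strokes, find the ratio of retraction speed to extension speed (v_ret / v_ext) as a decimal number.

Cap-side area A_cap = π/4 × (1.59 in)² = 1.986 in^2
Rod-side annular area A_ann = π/4 × (1.59² − 1.21²) = 0.8357 in^2
For equal Q, v ∝ 1/A, so v_ret/v_ext = A_cap/A_ann.

v_ret/v_ext ≈ 2.38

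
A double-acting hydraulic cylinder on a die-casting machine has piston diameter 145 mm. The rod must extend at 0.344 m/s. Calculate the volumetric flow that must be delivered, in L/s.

Q ≈ 5.68 L/s

Cap-side area A_cap = π/4 × (145 mm)² = 16510 mm^2
Q = A × v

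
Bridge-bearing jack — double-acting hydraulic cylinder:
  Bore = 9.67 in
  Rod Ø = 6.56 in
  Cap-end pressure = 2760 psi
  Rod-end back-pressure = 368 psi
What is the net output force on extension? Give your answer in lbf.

Cap-side area A_cap = π/4 × (9.67 in)² = 73.44 in^2
Rod-side annular area A_ann = π/4 × (9.67² − 6.56²) = 39.64 in^2
Net thrust = P_cap·A_cap − P_rod·A_ann = 2.027e5 lbf − 14590 lbf

F ≈ 1.88e5 lbf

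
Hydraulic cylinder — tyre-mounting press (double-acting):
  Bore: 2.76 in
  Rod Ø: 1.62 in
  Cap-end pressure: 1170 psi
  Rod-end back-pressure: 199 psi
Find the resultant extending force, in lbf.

Cap-side area A_cap = π/4 × (2.76 in)² = 5.983 in^2
Rod-side annular area A_ann = π/4 × (2.76² − 1.62²) = 3.922 in^2
Net thrust = P_cap·A_cap − P_rod·A_ann = 7000 lbf − 780.4 lbf

F ≈ 6220 lbf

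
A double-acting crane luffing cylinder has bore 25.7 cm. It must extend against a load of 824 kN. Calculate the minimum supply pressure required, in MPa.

P ≈ 15.9 MPa

Cap-side area A_cap = π/4 × (25.7 cm)² = 518.7 cm^2
P = F / A = 824 kN / A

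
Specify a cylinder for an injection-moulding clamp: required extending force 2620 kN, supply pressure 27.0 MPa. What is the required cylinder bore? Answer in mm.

Extension force acts on the full piston face: F = P × (π/4)D².
D = √(4F / (πP)) = √(4 × 2620 kN / (π × 27.0 MPa))

D ≈ 351 mm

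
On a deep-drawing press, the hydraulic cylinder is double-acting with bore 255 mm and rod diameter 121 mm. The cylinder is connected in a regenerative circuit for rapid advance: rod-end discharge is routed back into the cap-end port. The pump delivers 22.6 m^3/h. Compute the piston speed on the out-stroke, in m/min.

v ≈ 32.8 m/min

In regeneration the rod-end outflow joins the pump flow into the cap end, so the net volume the pump must supply per unit advance equals the rod cross-section area.
Rod cross-section A_rod = π/4 × (121 mm)² = 11500 mm^2
v = Q_pump / A_rod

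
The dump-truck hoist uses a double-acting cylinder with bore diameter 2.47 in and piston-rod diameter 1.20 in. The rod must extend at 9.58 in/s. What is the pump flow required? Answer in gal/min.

Cap-side area A_cap = π/4 × (2.47 in)² = 4.792 in^2
Q = A × v

Q ≈ 11.9 gal/min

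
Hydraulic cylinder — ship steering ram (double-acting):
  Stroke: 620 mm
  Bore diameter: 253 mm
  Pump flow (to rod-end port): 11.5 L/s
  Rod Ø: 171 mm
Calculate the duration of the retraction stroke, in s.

t ≈ 1.47 s

Rod-side annular area A_ann = π/4 × (253² − 171²) = 27310 mm^2
Swept volume V = A × L; t = V / Q = A·L / Q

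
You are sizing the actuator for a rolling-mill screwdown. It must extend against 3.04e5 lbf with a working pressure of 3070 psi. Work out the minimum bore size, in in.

D ≈ 11.2 in

Extension force acts on the full piston face: F = P × (π/4)D².
D = √(4F / (πP)) = √(4 × 3.04e5 lbf / (π × 3070 psi))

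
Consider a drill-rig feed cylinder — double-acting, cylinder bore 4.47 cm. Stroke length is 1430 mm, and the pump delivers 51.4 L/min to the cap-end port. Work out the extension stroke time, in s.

Cap-side area A_cap = π/4 × (4.47 cm)² = 15.69 cm^2
Swept volume V = A × L; t = V / Q = A·L / Q

t ≈ 2.62 s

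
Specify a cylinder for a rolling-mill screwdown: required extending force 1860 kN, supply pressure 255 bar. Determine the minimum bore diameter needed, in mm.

D ≈ 305 mm

Extension force acts on the full piston face: F = P × (π/4)D².
D = √(4F / (πP)) = √(4 × 1860 kN / (π × 255 bar))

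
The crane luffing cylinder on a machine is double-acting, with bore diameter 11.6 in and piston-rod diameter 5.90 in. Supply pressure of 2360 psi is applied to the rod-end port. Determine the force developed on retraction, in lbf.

Rod-side annular area A_ann = π/4 × (11.6² − 5.90²) = 78.34 in^2
On retraction the pressure acts on the annular area (bore minus rod).
F = P × A_ann

F ≈ 1.85e5 lbf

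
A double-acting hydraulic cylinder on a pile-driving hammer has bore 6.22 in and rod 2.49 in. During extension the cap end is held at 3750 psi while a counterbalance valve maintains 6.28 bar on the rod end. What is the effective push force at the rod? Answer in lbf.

Cap-side area A_cap = π/4 × (6.22 in)² = 30.39 in^2
Rod-side annular area A_ann = π/4 × (6.22² − 2.49²) = 25.52 in^2
Net thrust = P_cap·A_cap − P_rod·A_ann = 1.139e5 lbf − 2324 lbf

F ≈ 1.12e5 lbf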